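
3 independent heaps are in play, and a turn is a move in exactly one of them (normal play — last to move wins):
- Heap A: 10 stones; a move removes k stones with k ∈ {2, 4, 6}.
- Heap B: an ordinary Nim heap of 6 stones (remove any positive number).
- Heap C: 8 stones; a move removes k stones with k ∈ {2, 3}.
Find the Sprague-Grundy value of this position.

6

For heap A, compute g(0), g(1), … with moves {2, 4, 6}:
g(0) = mex{} = 0
g(1) = mex{} = 0
g(2) = mex{0} = 1
g(3) = mex{0} = 1
g(4) = mex{0,1} = 2
g(5) = mex{0,1} = 2
g(6) = mex{0,1,2} = 3
g(7) = mex{0,1,2} = 3
g(8) = mex{1,2,3} = 0
g(9) = mex{1,2,3} = 0
g(10) = mex{0,2,3} = 1
So g(10) = 1.
Heap B is a plain Nim heap of size 6, so its Grundy value is 6.
Grundy values for heap C (subtraction set {2, 3}):
k:     0  1  2  3  4  5  6  7  8
g(k):  0  0  1  1  2  0  0  1  1
So g(8) = 1.
By the Sprague-Grundy theorem, the Grundy value of a sum of independent games is the XOR of the component values.
Combined value = 1 ⊕ 6 ⊕ 1 = 6.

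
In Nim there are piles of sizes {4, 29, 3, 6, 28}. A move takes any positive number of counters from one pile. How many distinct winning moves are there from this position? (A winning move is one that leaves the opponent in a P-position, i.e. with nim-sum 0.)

Compute the nim-sum pairwise:
4 ^ 29 = 25
25 ^ 3 = 26
26 ^ 6 = 28
28 ^ 28 = 0
The nim-sum is already 0, so every move leaves a nonzero nim-sum — there are no winning moves.

0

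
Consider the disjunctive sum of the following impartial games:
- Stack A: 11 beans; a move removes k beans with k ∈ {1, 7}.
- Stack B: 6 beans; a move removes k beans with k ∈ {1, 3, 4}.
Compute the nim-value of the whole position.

Build the Grundy sequence for stack A with g(k) = mex{g(k−s) : s ∈ {1, 7}, s ≤ k}:
k:     0  1  2  3  4  5  6  7  8  9 10 11
g(k):  0  1  0  1  0  1  0  1  0  1  0  1
So g(11) = 1.
Build the Grundy sequence for stack B with g(k) = mex{g(k−s) : s ∈ {1, 3, 4}, s ≤ k}:
g(0) = mex{} = 0
g(1) = mex{0} = 1
g(2) = mex{1} = 0
g(3) = mex{0} = 1
g(4) = mex{0,1} = 2
g(5) = mex{0,1,2} = 3
g(6) = mex{0,1,3} = 2
So g(6) = 2.
By the Sprague-Grundy theorem, the Grundy value of a sum of independent games is the XOR of the component values.
Combined value = 1 ⊕ 2 = 3.

3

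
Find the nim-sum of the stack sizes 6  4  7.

5

Compute the nim-sum pairwise:
6 ^ 4 = 2
2 ^ 7 = 5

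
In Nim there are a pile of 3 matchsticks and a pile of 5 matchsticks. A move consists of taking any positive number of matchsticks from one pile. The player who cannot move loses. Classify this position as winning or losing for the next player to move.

Nim-sum: 3 ^ 5 = 6.
The nim-sum is 6 ≠ 0, so this is an N-position: the player to move can win.

Winning position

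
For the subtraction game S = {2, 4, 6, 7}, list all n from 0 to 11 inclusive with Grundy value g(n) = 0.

Compute g(0), g(1), … for moves {2, 4, 6, 7}:
g(0) = mex{} = 0
g(1) = mex{} = 0
g(2) = mex{0} = 1
g(3) = mex{0} = 1
g(4) = mex{0,1} = 2
g(5) = mex{0,1} = 2
g(6) = mex{0,1,2} = 3
g(7) = mex{0,1,2} = 3
g(8) = mex{0,1,2,3} = 4
g(9) = mex{1,2,3} = 0
g(10) = mex{1,2,3,4} = 0
g(11) = mex{0,2,3} = 1
The P-positions (g = 0) in 0..11 are 0, 1, 9, 10.

0, 1, 9, 10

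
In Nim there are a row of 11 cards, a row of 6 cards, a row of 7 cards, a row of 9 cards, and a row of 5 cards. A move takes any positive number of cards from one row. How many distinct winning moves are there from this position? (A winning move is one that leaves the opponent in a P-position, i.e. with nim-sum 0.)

Compute the nim-sum pairwise:
11 ⊕ 6 = 13
13 ⊕ 7 = 10
10 ⊕ 9 = 3
3 ⊕ 5 = 6
The overall nim-sum is X = 6. A row of size p has a winning move iff p XOR X < p (reduce it to p XOR X).
  11: 11 XOR 6 = 13 ≥ 11 — no move.
  6: 6 XOR 6 = 0 < 6 — winning move (to 0).
  7: 7 XOR 6 = 1 < 7 — winning move (to 1).
  9: 9 XOR 6 = 15 ≥ 9 — no move.
  5: 5 XOR 6 = 3 < 5 — winning move (to 3).
That gives 3 winning moves.

3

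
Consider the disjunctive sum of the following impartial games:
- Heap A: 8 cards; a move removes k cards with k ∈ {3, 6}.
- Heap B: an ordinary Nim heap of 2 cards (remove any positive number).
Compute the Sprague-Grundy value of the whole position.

0

Build the Grundy sequence for heap A with g(k) = mex{g(k−s) : s ∈ {3, 6}, s ≤ k}:
k:     0  1  2  3  4  5  6  7  8
g(k):  0  0  0  1  1  1  2  2  2
So g(8) = 2.
Heap B is a plain Nim heap of size 2, so its Grundy value is 2.
The value of a disjunctive sum is the nim-sum of the parts.
Combined value = 2 ⊕ 2 = 0.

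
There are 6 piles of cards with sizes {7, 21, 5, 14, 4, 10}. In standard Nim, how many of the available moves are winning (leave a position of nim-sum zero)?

1

Nim-sum: 7 XOR 21 XOR 5 XOR 14 XOR 4 XOR 10 = 23.
The overall nim-sum is X = 23. A pile of size p has a winning move iff p XOR X < p (reduce it to p XOR X).
  7: 7 XOR 23 = 16 ≥ 7 — no move.
  21: 21 XOR 23 = 2 < 21 — winning move (to 2).
  5: 5 XOR 23 = 18 ≥ 5 — no move.
  14: 14 XOR 23 = 25 ≥ 14 — no move.
  4: 4 XOR 23 = 19 ≥ 4 — no move.
  10: 10 XOR 23 = 29 ≥ 10 — no move.
That gives 1 winning move.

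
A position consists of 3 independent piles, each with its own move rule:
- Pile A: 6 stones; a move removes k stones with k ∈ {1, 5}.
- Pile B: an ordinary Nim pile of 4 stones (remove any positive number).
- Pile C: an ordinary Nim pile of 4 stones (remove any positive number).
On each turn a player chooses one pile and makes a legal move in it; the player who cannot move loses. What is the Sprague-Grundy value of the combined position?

0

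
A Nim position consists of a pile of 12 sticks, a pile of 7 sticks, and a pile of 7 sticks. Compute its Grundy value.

Nim-sum: 12 ⊕ 7 ⊕ 7 = 12.

12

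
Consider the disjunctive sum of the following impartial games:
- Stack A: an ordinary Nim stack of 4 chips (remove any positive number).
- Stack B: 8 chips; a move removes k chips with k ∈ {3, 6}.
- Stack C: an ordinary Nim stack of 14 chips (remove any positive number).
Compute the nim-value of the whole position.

8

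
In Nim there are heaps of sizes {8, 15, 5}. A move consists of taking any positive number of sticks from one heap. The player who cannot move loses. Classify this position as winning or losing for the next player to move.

Winning position

Nim-sum: 8 XOR 15 XOR 5 = 2.
The nim-sum is 2 ≠ 0, so this is an N-position: the player to move can win.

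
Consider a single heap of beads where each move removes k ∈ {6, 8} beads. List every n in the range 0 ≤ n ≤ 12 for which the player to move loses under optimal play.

0, 1, 2, 3, 4, 5

Build the Grundy sequence with g(k) = mex{g(k−s) : s ∈ {6, 8}, s ≤ k}:
k:     0  1  2  3  4  5  6  7  8  9 10 11 12
g(k):  0  0  0  0  0  0  1  1  1  1  1  1  2
The P-positions (g = 0) in 0..12 are 0, 1, 2, 3, 4, 5.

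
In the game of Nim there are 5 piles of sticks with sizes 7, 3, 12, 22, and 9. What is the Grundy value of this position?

Write each in binary and XOR column by column:
  00111  (7)
  00011  (3)
  01100  (12)
  10110  (22)
  01001  (9)
  -----
  10111  (23)

23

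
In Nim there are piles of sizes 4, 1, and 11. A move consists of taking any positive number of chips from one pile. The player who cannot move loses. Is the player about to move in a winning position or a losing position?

Winning position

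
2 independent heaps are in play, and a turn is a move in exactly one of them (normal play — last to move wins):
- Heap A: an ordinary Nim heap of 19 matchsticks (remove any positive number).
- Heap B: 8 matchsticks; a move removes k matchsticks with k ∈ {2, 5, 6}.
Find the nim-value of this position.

Heap A is a plain Nim heap of size 19, so its Grundy value is 19.
Build the Grundy sequence for heap B with g(k) = mex{g(k−s) : s ∈ {2, 5, 6}, s ≤ k}:
g(0) = mex{} = 0
g(1) = mex{} = 0
g(2) = mex{0} = 1
g(3) = mex{0} = 1
g(4) = mex{1} = 0
g(5) = mex{0,1} = 2
g(6) = mex{0} = 1
g(7) = mex{0,1,2} = 3
g(8) = mex{1} = 0
So g(8) = 0.
The value of a disjunctive sum is the nim-sum of the parts.
Combined value = 19 XOR 0 = 19.

19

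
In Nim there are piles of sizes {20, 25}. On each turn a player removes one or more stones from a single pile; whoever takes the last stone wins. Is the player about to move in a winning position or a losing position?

Nim-sum: 20 XOR 25 = 13.
The nim-sum is 13 ≠ 0, so this is an N-position: the player to move can win.

Winning position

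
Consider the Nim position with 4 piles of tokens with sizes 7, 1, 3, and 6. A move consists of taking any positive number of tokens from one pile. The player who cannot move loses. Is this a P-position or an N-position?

N-position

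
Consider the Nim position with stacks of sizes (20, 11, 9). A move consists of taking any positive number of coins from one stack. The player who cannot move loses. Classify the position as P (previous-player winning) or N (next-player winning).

Bitwise XOR of the heap sizes:
  10100  (20)
  01011  (11)
  01001  (9)
  -----
  10110  (22)
The nim-sum is 22 ≠ 0, so this is an N-position: the player to move can win.

N-position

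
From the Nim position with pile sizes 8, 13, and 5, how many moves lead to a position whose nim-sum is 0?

Compute the nim-sum pairwise:
8 XOR 13 = 5
5 XOR 5 = 0
The nim-sum is already 0, so every move leaves a nonzero nim-sum — there are no winning moves.

0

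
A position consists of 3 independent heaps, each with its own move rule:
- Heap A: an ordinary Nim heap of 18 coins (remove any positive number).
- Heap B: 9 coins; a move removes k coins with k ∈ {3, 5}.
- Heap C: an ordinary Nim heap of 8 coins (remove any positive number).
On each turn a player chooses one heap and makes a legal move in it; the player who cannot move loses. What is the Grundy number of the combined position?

Heap A is a plain Nim heap of size 18, so its Grundy value is 18.
For heap B, compute g(0), g(1), … with moves {3, 5}:
g(0) = mex{} = 0
g(1) = mex{} = 0
g(2) = mex{} = 0
g(3) = mex{0} = 1
g(4) = mex{0} = 1
g(5) = mex{0} = 1
g(6) = mex{0,1} = 2
g(7) = mex{0,1} = 2
g(8) = mex{1} = 0
g(9) = mex{1,2} = 0
So g(9) = 0.
Heap C is a plain Nim heap of size 8, so its Grundy value is 8.
The value of a disjunctive sum is the nim-sum of the parts.
Combined value = 18 ⊕ 0 ⊕ 8 = 26.

26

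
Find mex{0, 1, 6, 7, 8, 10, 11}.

The values 0, 1 are all present; 2 is the first non-negative integer missing from the set.

2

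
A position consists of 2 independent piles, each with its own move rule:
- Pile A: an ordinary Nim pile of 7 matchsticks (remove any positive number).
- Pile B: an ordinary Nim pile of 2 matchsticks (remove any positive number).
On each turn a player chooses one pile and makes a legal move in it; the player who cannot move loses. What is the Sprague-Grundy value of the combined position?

5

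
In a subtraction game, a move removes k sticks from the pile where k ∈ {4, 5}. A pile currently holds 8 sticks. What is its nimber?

Grundy values for subtraction set {4, 5}:
g(0) = mex{} = 0
g(1) = mex{} = 0
g(2) = mex{} = 0
g(3) = mex{} = 0
g(4) = mex{0} = 1
g(5) = mex{0} = 1
g(6) = mex{0} = 1
g(7) = mex{0} = 1
g(8) = mex{0,1} = 2
So g(8) = 2.

2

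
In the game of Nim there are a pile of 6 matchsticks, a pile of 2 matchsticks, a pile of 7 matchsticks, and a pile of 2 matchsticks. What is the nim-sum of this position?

1

Compute the nim-sum pairwise:
6 XOR 2 = 4
4 XOR 7 = 3
3 XOR 2 = 1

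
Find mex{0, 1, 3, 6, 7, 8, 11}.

2

The values 0, 1 are all present; 2 is the first non-negative integer missing from the set.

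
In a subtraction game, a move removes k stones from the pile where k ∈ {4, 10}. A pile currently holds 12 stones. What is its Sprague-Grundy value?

Compute g(0), g(1), … for moves {4, 10}:
g(0) = mex{} = 0
g(1) = mex{} = 0
g(2) = mex{} = 0
g(3) = mex{} = 0
g(4) = mex{0} = 1
g(5) = mex{0} = 1
g(6) = mex{0} = 1
g(7) = mex{0} = 1
g(8) = mex{1} = 0
g(9) = mex{1} = 0
g(10) = mex{0,1} = 2
g(11) = mex{0,1} = 2
g(12) = mex{0} = 1
So g(12) = 1.

1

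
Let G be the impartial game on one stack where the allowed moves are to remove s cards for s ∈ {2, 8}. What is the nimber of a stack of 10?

Compute g(0), g(1), … for moves {2, 8}:
g(0) = mex{} = 0
g(1) = mex{} = 0
g(2) = mex{0} = 1
g(3) = mex{0} = 1
g(4) = mex{1} = 0
g(5) = mex{1} = 0
g(6) = mex{0} = 1
g(7) = mex{0} = 1
g(8) = mex{0,1} = 2
g(9) = mex{0,1} = 2
g(10) = mex{1,2} = 0
So g(10) = 0.

0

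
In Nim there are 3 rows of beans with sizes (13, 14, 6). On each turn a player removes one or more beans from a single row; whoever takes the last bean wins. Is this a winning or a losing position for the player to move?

Compute the nim-sum pairwise:
13 ⊕ 14 = 3
3 ⊕ 6 = 5
The nim-sum is 5 ≠ 0, so this is an N-position: the player to move can win.

Winning position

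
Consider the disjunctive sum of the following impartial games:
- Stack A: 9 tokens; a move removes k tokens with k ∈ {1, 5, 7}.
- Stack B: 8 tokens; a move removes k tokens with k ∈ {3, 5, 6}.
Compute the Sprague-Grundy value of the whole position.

3

Grundy values for stack A (subtraction set {1, 5, 7}):
k:     0  1  2  3  4  5  6  7  8  9
g(k):  0  1  0  1  0  1  0  1  0  1
So g(9) = 1.
Grundy values for stack B (subtraction set {3, 5, 6}):
k:     0  1  2  3  4  5  6  7  8
g(k):  0  0  0  1  1  1  2  2  2
So g(8) = 2.
By the Sprague-Grundy theorem, the Grundy value of a sum of independent games is the XOR of the component values.
Combined value = 1 XOR 2 = 3.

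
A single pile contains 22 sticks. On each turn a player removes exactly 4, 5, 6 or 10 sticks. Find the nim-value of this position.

Compute g(0), g(1), … for moves {4, 5, 6, 10}:
k:     0  1  2  3  4  5  6  7  8  9 10 11 12 13 14 15 16 17 18 19 20 21 22
g(k):  0  0  0  0  1  1  1  1  2  2  2  2  3  3  0  0  0  0  1  1  1  1  2
So g(22) = 2.

2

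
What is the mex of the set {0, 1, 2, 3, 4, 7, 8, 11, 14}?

5

The values 0, 1, 2, 3, 4 are all present; 5 is the first non-negative integer missing from the set.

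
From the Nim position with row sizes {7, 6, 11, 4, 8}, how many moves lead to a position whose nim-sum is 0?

3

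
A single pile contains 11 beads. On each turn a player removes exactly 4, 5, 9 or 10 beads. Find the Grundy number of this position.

Grundy values for subtraction set {4, 5, 9, 10}:
g(0) = mex{} = 0
g(1) = mex{} = 0
g(2) = mex{} = 0
g(3) = mex{} = 0
g(4) = mex{0} = 1
g(5) = mex{0} = 1
g(6) = mex{0} = 1
g(7) = mex{0} = 1
g(8) = mex{0,1} = 2
g(9) = mex{0,1} = 2
g(10) = mex{0,1} = 2
g(11) = mex{0,1} = 2
So g(11) = 2.

2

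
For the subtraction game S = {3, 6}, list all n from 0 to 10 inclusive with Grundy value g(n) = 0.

0, 1, 2, 9, 10

Grundy values for subtraction set {3, 6}:
g(0) = mex{} = 0
g(1) = mex{} = 0
g(2) = mex{} = 0
g(3) = mex{0} = 1
g(4) = mex{0} = 1
g(5) = mex{0} = 1
g(6) = mex{0,1} = 2
g(7) = mex{0,1} = 2
g(8) = mex{0,1} = 2
g(9) = mex{1,2} = 0
g(10) = mex{1,2} = 0
The P-positions (g = 0) in 0..10 are 0, 1, 2, 9, 10.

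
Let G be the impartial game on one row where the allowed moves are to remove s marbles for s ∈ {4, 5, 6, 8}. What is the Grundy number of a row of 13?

0

Build the Grundy sequence with g(k) = mex{g(k−s) : s ∈ {4, 5, 6, 8}, s ≤ k}:
g(0) = mex{} = 0
g(1) = mex{} = 0
g(2) = mex{} = 0
g(3) = mex{} = 0
g(4) = mex{0} = 1
g(5) = mex{0} = 1
g(6) = mex{0} = 1
g(7) = mex{0} = 1
g(8) = mex{0,1} = 2
g(9) = mex{0,1} = 2
g(10) = mex{0,1} = 2
g(11) = mex{0,1} = 2
g(12) = mex{1,2} = 0
g(13) = mex{1,2} = 0
So g(13) = 0.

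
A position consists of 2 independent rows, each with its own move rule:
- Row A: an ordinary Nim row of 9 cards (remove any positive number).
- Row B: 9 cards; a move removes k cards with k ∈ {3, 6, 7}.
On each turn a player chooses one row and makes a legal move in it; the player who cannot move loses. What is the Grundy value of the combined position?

10

Row A is a plain Nim row of size 9, so its Grundy value is 9.
Build the Grundy sequence for row B with g(k) = mex{g(k−s) : s ∈ {3, 6, 7}, s ≤ k}:
g(0) = mex{} = 0
g(1) = mex{} = 0
g(2) = mex{} = 0
g(3) = mex{0} = 1
g(4) = mex{0} = 1
g(5) = mex{0} = 1
g(6) = mex{0,1} = 2
g(7) = mex{0,1} = 2
g(8) = mex{0,1} = 2
g(9) = mex{0,1,2} = 3
So g(9) = 3.
The value of a disjunctive sum is the nim-sum of the parts.
Combined value = 9 XOR 3 = 10.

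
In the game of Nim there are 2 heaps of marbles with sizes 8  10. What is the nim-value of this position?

2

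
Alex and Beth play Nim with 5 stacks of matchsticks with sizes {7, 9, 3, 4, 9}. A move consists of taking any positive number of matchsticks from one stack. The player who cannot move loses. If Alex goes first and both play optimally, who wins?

Nim-sum: 7 XOR 9 XOR 3 XOR 4 XOR 9 = 0.
The nim-sum is 0, so this is a P-position: the player to move is in a losing position under optimal play; Alex is about to move from it and so loses — Beth wins.

Beth wins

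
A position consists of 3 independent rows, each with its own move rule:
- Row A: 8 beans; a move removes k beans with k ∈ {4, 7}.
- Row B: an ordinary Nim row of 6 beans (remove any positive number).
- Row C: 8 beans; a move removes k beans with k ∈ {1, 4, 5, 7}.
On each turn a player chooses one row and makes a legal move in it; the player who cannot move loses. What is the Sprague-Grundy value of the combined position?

For row A, compute g(0), g(1), … with moves {4, 7}:
g(0) = mex{} = 0
g(1) = mex{} = 0
g(2) = mex{} = 0
g(3) = mex{} = 0
g(4) = mex{0} = 1
g(5) = mex{0} = 1
g(6) = mex{0} = 1
g(7) = mex{0} = 1
g(8) = mex{0,1} = 2
So g(8) = 2.
Row B is a plain Nim row of size 6, so its Grundy value is 6.
For row C, compute g(0), g(1), … with moves {1, 4, 5, 7}:
k:     0  1  2  3  4  5  6  7  8
g(k):  0  1  0  1  2  3  2  3  0
So g(8) = 0.
By the Sprague-Grundy theorem, the Grundy value of a sum of independent games is the XOR of the component values.
Combined value = 2 XOR 6 XOR 0 = 4.

4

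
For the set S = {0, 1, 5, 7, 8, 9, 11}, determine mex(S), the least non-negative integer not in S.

2

The values 0, 1 are all present; 2 is the first non-negative integer missing from the set.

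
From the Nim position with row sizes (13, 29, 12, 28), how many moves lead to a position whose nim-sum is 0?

0

Compute the nim-sum pairwise:
13 XOR 29 = 16
16 XOR 12 = 28
28 XOR 28 = 0
The nim-sum is already 0, so every move leaves a nonzero nim-sum — there are no winning moves.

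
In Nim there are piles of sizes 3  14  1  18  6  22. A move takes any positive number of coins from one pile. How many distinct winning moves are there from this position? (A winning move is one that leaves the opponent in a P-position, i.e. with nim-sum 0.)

1

Bitwise XOR of the heap sizes:
  00011  (3)
  01110  (14)
  00001  (1)
  10010  (18)
  00110  (6)
  10110  (22)
  -----
  01110  (14)
The overall nim-sum is X = 14. A pile of size p has a winning move iff p XOR X < p (reduce it to p XOR X).
  3: 3 XOR 14 = 13 ≥ 3 — no move.
  14: 14 XOR 14 = 0 < 14 — winning move (to 0).
  1: 1 XOR 14 = 15 ≥ 1 — no move.
  18: 18 XOR 14 = 28 ≥ 18 — no move.
  6: 6 XOR 14 = 8 ≥ 6 — no move.
  22: 22 XOR 14 = 24 ≥ 22 — no move.
That gives 1 winning move.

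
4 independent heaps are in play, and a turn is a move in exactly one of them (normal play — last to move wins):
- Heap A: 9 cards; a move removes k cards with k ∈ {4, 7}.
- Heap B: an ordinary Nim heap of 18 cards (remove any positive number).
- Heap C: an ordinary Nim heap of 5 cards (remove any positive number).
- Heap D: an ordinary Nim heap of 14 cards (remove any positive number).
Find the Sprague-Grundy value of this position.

27

For heap A, compute g(0), g(1), … with moves {4, 7}:
k:     0  1  2  3  4  5  6  7  8  9
g(k):  0  0  0  0  1  1  1  1  2  2
So g(9) = 2.
Heap B is a plain Nim heap of size 18, so its Grundy value is 18.
Heap C is a plain Nim heap of size 5, so its Grundy value is 5.
Heap D is a plain Nim heap of size 14, so its Grundy value is 14.
The value of a disjunctive sum is the nim-sum of the parts.
Combined value = 2 ⊕ 18 ⊕ 5 ⊕ 14 = 27.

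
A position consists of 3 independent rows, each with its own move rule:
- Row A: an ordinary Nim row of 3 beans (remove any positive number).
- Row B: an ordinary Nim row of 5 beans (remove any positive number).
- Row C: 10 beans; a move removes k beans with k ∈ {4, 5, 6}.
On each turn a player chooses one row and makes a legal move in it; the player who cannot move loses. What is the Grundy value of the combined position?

Row A is a plain Nim row of size 3, so its Grundy value is 3.
Row B is a plain Nim row of size 5, so its Grundy value is 5.
For row C, compute g(0), g(1), … with moves {4, 5, 6}:
g(0) = mex{} = 0
g(1) = mex{} = 0
g(2) = mex{} = 0
g(3) = mex{} = 0
g(4) = mex{0} = 1
g(5) = mex{0} = 1
g(6) = mex{0} = 1
g(7) = mex{0} = 1
g(8) = mex{0,1} = 2
g(9) = mex{0,1} = 2
g(10) = mex{1} = 0
So g(10) = 0.
The value of a disjunctive sum is the nim-sum of the parts.
Combined value = 3 XOR 5 XOR 0 = 6.

6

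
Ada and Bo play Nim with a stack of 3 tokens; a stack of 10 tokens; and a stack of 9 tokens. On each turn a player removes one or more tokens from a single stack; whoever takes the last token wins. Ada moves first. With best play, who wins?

Bo wins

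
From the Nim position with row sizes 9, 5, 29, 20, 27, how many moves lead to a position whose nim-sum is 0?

3

In binary:
  01001  (9)
  00101  (5)
  11101  (29)
  10100  (20)
  11011  (27)
  -----
  11110  (30)
The overall nim-sum is X = 30. A row of size p has a winning move iff p XOR X < p (reduce it to p XOR X).
  9: 9 XOR 30 = 23 ≥ 9 — no move.
  5: 5 XOR 30 = 27 ≥ 5 — no move.
  29: 29 XOR 30 = 3 < 29 — winning move (to 3).
  20: 20 XOR 30 = 10 < 20 — winning move (to 10).
  27: 27 XOR 30 = 5 < 27 — winning move (to 5).
That gives 3 winning moves.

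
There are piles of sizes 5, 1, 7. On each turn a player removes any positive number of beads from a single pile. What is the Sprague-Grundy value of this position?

In binary:
  101  (5)
  001  (1)
  111  (7)
  ---
  011  (3)

3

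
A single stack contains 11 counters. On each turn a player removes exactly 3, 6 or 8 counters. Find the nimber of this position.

0

Grundy values for subtraction set {3, 6, 8}:
k:     0  1  2  3  4  5  6  7  8  9 10 11
g(k):  0  0  0  1  1  1  2  2  2  3  3  0
So g(11) = 0.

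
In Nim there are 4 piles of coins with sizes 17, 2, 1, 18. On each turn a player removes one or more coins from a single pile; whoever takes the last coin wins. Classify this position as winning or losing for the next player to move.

Losing position

Nim-sum: 17 ⊕ 2 ⊕ 1 ⊕ 18 = 0.
The nim-sum is 0, so this is a P-position: the player to move is in a losing position under optimal play.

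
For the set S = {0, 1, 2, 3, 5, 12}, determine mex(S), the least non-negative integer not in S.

The values 0, 1, 2, 3 are all present; 4 is the first non-negative integer missing from the set.

4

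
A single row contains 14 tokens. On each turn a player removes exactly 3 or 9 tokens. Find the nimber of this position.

Build the Grundy sequence with g(k) = mex{g(k−s) : s ∈ {3, 9}, s ≤ k}:
g(0) = mex{} = 0
g(1) = mex{} = 0
g(2) = mex{} = 0
g(3) = mex{0} = 1
g(4) = mex{0} = 1
g(5) = mex{0} = 1
g(6) = mex{1} = 0
g(7) = mex{1} = 0
g(8) = mex{1} = 0
g(9) = mex{0} = 1
g(10) = mex{0} = 1
g(11) = mex{0} = 1
g(12) = mex{1} = 0
g(13) = mex{1} = 0
g(14) = mex{1} = 0
So g(14) = 0.

0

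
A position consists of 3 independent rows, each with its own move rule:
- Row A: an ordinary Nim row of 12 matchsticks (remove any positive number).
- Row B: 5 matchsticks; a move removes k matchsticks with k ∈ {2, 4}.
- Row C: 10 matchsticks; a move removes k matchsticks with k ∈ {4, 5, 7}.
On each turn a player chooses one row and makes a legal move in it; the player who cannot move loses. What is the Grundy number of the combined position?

12

Row A is a plain Nim row of size 12, so its Grundy value is 12.
For row B, compute g(0), g(1), … with moves {2, 4}:
k:     0  1  2  3  4  5
g(k):  0  0  1  1  2  2
So g(5) = 2.
Grundy values for row C (subtraction set {4, 5, 7}):
g(0) = mex{} = 0
g(1) = mex{} = 0
g(2) = mex{} = 0
g(3) = mex{} = 0
g(4) = mex{0} = 1
g(5) = mex{0} = 1
g(6) = mex{0} = 1
g(7) = mex{0} = 1
g(8) = mex{0,1} = 2
g(9) = mex{0,1} = 2
g(10) = mex{0,1} = 2
So g(10) = 2.
The value of a disjunctive sum is the nim-sum of the parts.
Combined value = 12 XOR 2 XOR 2 = 12.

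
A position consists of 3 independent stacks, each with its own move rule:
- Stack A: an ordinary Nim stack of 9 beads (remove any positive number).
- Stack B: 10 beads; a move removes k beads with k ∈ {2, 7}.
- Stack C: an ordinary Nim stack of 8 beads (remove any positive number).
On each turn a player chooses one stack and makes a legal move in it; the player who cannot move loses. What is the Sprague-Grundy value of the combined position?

1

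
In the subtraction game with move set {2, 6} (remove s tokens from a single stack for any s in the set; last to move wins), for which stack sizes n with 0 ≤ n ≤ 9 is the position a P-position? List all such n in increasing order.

0, 1, 4, 5, 8, 9

Build the Grundy sequence with g(k) = mex{g(k−s) : s ∈ {2, 6}, s ≤ k}:
g(0) = mex{} = 0
g(1) = mex{} = 0
g(2) = mex{0} = 1
g(3) = mex{0} = 1
g(4) = mex{1} = 0
g(5) = mex{1} = 0
g(6) = mex{0} = 1
g(7) = mex{0} = 1
g(8) = mex{1} = 0
g(9) = mex{1} = 0
The P-positions (g = 0) in 0..9 are 0, 1, 4, 5, 8, 9.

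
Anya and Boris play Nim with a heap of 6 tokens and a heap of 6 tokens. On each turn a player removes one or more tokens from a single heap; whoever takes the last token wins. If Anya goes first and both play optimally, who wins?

Boris wins

Bitwise XOR of the heap sizes:
  110  (6)
  110  (6)
  ---
  000  (0)
The nim-sum is 0, so this is a P-position: the player to move is in a losing position under optimal play; Anya is about to move from it and so loses — Boris wins.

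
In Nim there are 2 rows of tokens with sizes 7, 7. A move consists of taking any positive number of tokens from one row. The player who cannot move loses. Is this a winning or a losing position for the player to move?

Losing position

Write each in binary and XOR column by column:
  111  (7)
  111  (7)
  ---
  000  (0)
The nim-sum is 0, so this is a P-position: the player to move is in a losing position under optimal play.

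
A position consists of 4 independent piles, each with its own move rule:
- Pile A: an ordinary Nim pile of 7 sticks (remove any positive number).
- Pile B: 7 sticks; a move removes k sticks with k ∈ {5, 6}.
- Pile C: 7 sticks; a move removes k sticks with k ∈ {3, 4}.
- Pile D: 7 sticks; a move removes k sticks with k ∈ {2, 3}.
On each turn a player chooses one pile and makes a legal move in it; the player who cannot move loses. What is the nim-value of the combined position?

7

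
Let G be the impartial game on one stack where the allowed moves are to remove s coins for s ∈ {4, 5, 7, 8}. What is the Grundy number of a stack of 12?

0

Grundy values for subtraction set {4, 5, 7, 8}:
g(0) = mex{} = 0
g(1) = mex{} = 0
g(2) = mex{} = 0
g(3) = mex{} = 0
g(4) = mex{0} = 1
g(5) = mex{0} = 1
g(6) = mex{0} = 1
g(7) = mex{0} = 1
g(8) = mex{0,1} = 2
g(9) = mex{0,1} = 2
g(10) = mex{0,1} = 2
g(11) = mex{0,1} = 2
g(12) = mex{1,2} = 0
So g(12) = 0.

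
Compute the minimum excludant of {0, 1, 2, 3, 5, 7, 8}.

The values 0, 1, 2, 3 are all present; 4 is the first non-negative integer missing from the set.

4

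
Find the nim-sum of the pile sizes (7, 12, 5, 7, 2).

11

Compute the nim-sum pairwise:
7 XOR 12 = 11
11 XOR 5 = 14
14 XOR 7 = 9
9 XOR 2 = 11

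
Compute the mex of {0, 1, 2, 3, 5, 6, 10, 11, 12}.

4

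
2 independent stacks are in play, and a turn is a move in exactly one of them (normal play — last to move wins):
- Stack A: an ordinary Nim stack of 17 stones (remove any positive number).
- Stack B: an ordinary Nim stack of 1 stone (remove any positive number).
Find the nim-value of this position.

16

Stack A is a plain Nim stack of size 17, so its Grundy value is 17.
Stack B is a plain Nim stack of size 1, so its Grundy value is 1.
The value of a disjunctive sum is the nim-sum of the parts.
Combined value = 17 ⊕ 1 = 16.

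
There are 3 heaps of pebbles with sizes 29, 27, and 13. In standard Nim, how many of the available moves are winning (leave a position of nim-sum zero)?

Nim-sum: 29 ^ 27 ^ 13 = 11.
The overall nim-sum is X = 11. A heap of size p has a winning move iff p XOR X < p (reduce it to p XOR X).
  29: 29 XOR 11 = 22 < 29 — winning move (to 22).
  27: 27 XOR 11 = 16 < 27 — winning move (to 16).
  13: 13 XOR 11 = 6 < 13 — winning move (to 6).
That gives 3 winning moves.

3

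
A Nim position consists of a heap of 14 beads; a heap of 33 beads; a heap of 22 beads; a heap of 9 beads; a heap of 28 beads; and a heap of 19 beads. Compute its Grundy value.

63

Write each in binary and XOR column by column:
  001110  (14)
  100001  (33)
  010110  (22)
  001001  (9)
  011100  (28)
  010011  (19)
  ------
  111111  (63)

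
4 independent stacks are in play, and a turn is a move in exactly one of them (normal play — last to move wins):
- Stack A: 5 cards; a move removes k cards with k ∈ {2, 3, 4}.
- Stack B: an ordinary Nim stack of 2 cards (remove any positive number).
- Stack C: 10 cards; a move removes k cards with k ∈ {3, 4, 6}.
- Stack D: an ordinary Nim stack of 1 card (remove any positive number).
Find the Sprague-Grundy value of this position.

1

Grundy values for stack A (subtraction set {2, 3, 4}):
g(0) = mex{} = 0
g(1) = mex{} = 0
g(2) = mex{0} = 1
g(3) = mex{0} = 1
g(4) = mex{0,1} = 2
g(5) = mex{0,1} = 2
So g(5) = 2.
Stack B is a plain Nim stack of size 2, so its Grundy value is 2.
For stack C, compute g(0), g(1), … with moves {3, 4, 6}:
g(0) = mex{} = 0
g(1) = mex{} = 0
g(2) = mex{} = 0
g(3) = mex{0} = 1
g(4) = mex{0} = 1
g(5) = mex{0} = 1
g(6) = mex{0,1} = 2
g(7) = mex{0,1} = 2
g(8) = mex{0,1} = 2
g(9) = mex{1,2} = 0
g(10) = mex{1,2} = 0
So g(10) = 0.
Stack D is a plain Nim stack of size 1, so its Grundy value is 1.
The value of a disjunctive sum is the nim-sum of the parts.
Combined value = 2 ⊕ 2 ⊕ 0 ⊕ 1 = 1.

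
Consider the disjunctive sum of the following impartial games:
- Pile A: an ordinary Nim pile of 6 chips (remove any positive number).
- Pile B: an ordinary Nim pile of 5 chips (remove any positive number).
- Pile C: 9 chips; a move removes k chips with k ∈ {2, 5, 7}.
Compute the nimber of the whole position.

1

Pile A is a plain Nim pile of size 6, so its Grundy value is 6.
Pile B is a plain Nim pile of size 5, so its Grundy value is 5.
Build the Grundy sequence for pile C with g(k) = mex{g(k−s) : s ∈ {2, 5, 7}, s ≤ k}:
g(0) = mex{} = 0
g(1) = mex{} = 0
g(2) = mex{0} = 1
g(3) = mex{0} = 1
g(4) = mex{1} = 0
g(5) = mex{0,1} = 2
g(6) = mex{0} = 1
g(7) = mex{0,1,2} = 3
g(8) = mex{0,1} = 2
g(9) = mex{0,1,3} = 2
So g(9) = 2.
The value of a disjunctive sum is the nim-sum of the parts.
Combined value = 6 XOR 5 XOR 2 = 1.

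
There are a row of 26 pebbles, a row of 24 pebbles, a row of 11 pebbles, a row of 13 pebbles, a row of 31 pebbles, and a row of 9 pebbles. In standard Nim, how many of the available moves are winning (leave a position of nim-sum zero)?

3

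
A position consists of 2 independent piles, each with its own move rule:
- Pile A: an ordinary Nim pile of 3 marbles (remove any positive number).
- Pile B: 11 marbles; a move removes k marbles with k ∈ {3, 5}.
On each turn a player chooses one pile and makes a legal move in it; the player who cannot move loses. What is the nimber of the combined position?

Pile A is a plain Nim pile of size 3, so its Grundy value is 3.
Build the Grundy sequence for pile B with g(k) = mex{g(k−s) : s ∈ {3, 5}, s ≤ k}:
k:     0  1  2  3  4  5  6  7  8  9 10 11
g(k):  0  0  0  1  1  1  2  2  0  0  0  1
So g(11) = 1.
By the Sprague-Grundy theorem, the Grundy value of a sum of independent games is the XOR of the component values.
Combined value = 3 XOR 1 = 2.

2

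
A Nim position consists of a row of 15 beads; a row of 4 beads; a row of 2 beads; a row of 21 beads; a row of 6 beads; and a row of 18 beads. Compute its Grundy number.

Nim-sum: 15 XOR 4 XOR 2 XOR 21 XOR 6 XOR 18 = 8.

8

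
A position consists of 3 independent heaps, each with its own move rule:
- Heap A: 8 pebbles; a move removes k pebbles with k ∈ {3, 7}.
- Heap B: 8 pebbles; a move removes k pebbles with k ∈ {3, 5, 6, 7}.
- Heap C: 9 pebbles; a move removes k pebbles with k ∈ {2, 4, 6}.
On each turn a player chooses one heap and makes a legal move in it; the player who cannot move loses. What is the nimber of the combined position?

0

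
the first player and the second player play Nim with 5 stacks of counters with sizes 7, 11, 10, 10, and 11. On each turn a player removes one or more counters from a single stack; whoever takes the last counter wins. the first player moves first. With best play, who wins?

the first player wins

In binary:
  0111  (7)
  1011  (11)
  1010  (10)
  1010  (10)
  1011  (11)
  ----
  0111  (7)
The nim-sum is 7 ≠ 0, so this is an N-position: the player to move can win; the first player has a winning move.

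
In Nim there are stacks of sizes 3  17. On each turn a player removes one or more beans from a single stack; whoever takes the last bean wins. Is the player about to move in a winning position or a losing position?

Compute the nim-sum pairwise:
3 ^ 17 = 18
The nim-sum is 18 ≠ 0, so this is an N-position: the player to move can win.

Winning position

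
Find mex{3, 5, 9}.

0 is not in the set, so the mex is 0.

0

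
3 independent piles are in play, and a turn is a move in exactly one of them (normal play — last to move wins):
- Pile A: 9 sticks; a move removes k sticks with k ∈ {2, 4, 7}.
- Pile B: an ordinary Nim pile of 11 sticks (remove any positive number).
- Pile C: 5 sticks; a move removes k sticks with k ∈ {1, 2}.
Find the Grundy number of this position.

For pile A, compute g(0), g(1), … with moves {2, 4, 7}:
k:     0  1  2  3  4  5  6  7  8  9
g(k):  0  0  1  1  2  2  0  3  1  0
So g(9) = 0.
Pile B is a plain Nim pile of size 11, so its Grundy value is 11.
Build the Grundy sequence for pile C with g(k) = mex{g(k−s) : s ∈ {1, 2}, s ≤ k}:
g(0) = mex{} = 0
g(1) = mex{0} = 1
g(2) = mex{0,1} = 2
g(3) = mex{1,2} = 0
g(4) = mex{0,2} = 1
g(5) = mex{0,1} = 2
So g(5) = 2.
The value of a disjunctive sum is the nim-sum of the parts.
Combined value = 0 XOR 11 XOR 2 = 9.

9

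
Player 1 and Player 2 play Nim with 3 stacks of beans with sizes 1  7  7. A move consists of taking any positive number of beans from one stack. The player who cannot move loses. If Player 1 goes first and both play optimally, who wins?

Nim-sum: 1 ⊕ 7 ⊕ 7 = 1.
The nim-sum is 1 ≠ 0, so this is an N-position: the player to move can win; Player 1 has a winning move.

Player 1 wins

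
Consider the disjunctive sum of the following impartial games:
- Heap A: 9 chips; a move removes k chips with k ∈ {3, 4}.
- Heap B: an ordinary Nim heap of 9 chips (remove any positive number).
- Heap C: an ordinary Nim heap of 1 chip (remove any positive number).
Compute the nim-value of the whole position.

8

Build the Grundy sequence for heap A with g(k) = mex{g(k−s) : s ∈ {3, 4}, s ≤ k}:
g(0) = mex{} = 0
g(1) = mex{} = 0
g(2) = mex{} = 0
g(3) = mex{0} = 1
g(4) = mex{0} = 1
g(5) = mex{0} = 1
g(6) = mex{0,1} = 2
g(7) = mex{1} = 0
g(8) = mex{1} = 0
g(9) = mex{1,2} = 0
So g(9) = 0.
Heap B is a plain Nim heap of size 9, so its Grundy value is 9.
Heap C is a plain Nim heap of size 1, so its Grundy value is 1.
By the Sprague-Grundy theorem, the Grundy value of a sum of independent games is the XOR of the component values.
Combined value = 0 ⊕ 9 ⊕ 1 = 8.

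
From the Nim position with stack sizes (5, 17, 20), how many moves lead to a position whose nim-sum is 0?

0

Compute the nim-sum pairwise:
5 ^ 17 = 20
20 ^ 20 = 0
The nim-sum is already 0, so every move leaves a nonzero nim-sum — there are no winning moves.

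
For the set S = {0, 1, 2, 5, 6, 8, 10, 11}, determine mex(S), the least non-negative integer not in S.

The values 0, 1, 2 are all present; 3 is the first non-negative integer missing from the set.

3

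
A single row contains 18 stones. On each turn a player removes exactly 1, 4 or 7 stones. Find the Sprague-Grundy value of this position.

0

Grundy values for subtraction set {1, 4, 7}:
k:     0  1  2  3  4  5  6  7  8  9 10 11 12 13 14 15 16 17 18
g(k):  0  1  0  1  2  0  1  2  0  1  0  1  2  0  1  2  0  1  0
So g(18) = 0.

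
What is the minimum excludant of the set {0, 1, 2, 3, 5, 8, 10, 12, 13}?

4

The values 0, 1, 2, 3 are all present; 4 is the first non-negative integer missing from the set.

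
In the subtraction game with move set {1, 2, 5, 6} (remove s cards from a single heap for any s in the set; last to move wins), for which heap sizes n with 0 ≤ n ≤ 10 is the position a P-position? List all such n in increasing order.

0, 3, 7, 10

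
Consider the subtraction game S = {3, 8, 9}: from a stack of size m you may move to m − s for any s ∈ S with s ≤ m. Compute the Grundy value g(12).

0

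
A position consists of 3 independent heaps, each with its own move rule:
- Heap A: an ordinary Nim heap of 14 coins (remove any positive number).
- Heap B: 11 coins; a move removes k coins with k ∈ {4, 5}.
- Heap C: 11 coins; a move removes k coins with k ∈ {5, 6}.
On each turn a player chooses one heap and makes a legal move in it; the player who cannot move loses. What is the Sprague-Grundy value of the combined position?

Heap A is a plain Nim heap of size 14, so its Grundy value is 14.
For heap B, compute g(0), g(1), … with moves {4, 5}:
k:     0  1  2  3  4  5  6  7  8  9 10 11
g(k):  0  0  0  0  1  1  1  1  2  0  0  0
So g(11) = 0.
Grundy values for heap C (subtraction set {5, 6}):
k:     0  1  2  3  4  5  6  7  8  9 10 11
g(k):  0  0  0  0  0  1  1  1  1  1  2  0
So g(11) = 0.
The value of a disjunctive sum is the nim-sum of the parts.
Combined value = 14 XOR 0 XOR 0 = 14.

14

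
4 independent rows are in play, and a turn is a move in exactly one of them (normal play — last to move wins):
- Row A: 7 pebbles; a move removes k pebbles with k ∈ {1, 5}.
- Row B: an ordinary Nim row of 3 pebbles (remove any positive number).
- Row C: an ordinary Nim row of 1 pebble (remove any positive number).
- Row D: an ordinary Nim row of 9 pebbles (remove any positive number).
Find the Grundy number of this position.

10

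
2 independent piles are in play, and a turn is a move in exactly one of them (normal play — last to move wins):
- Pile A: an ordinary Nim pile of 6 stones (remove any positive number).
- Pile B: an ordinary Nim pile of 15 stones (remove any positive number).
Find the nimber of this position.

Pile A is a plain Nim pile of size 6, so its Grundy value is 6.
Pile B is a plain Nim pile of size 15, so its Grundy value is 15.
By the Sprague-Grundy theorem, the Grundy value of a sum of independent games is the XOR of the component values.
Combined value = 6 ⊕ 15 = 9.

9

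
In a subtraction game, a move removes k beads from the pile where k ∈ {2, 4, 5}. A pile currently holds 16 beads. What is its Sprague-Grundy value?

1

Grundy values for subtraction set {2, 4, 5}:
k:     0  1  2  3  4  5  6  7  8  9 10 11 12 13 14 15 16
g(k):  0  0  1  1  2  2  3  0  0  1  1  2  2  3  0  0  1
So g(16) = 1.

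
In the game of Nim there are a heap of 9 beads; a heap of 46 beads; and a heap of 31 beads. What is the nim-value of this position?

56

In binary:
  001001  (9)
  101110  (46)
  011111  (31)
  ------
  111000  (56)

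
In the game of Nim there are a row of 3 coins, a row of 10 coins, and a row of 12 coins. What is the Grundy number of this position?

5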